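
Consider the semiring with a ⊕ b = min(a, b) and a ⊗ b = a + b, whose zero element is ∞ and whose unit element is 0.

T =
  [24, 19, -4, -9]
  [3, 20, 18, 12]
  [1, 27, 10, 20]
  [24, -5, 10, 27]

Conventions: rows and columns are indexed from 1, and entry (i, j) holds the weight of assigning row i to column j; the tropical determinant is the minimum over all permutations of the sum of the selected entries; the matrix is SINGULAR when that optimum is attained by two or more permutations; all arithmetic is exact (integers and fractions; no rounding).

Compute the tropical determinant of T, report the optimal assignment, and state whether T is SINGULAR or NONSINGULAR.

σ = (1, 2, 3, 4): 24 + 20 + 10 + 27 = 81
σ = (1, 2, 4, 3): 24 + 20 + 20 + 10 = 74
σ = (1, 3, 2, 4): 24 + 18 + 27 + 27 = 96
σ = (1, 3, 4, 2): 24 + 18 + 20 + (-5) = 57
σ = (1, 4, 2, 3): 24 + 12 + 27 + 10 = 73
σ = (1, 4, 3, 2): 24 + 12 + 10 + (-5) = 41
σ = (2, 1, 3, 4): 19 + 3 + 10 + 27 = 59
σ = (2, 1, 4, 3): 19 + 3 + 20 + 10 = 52
σ = (2, 3, 1, 4): 19 + 18 + 1 + 27 = 65
σ = (2, 3, 4, 1): 19 + 18 + 20 + 24 = 81
σ = (2, 4, 1, 3): 19 + 12 + 1 + 10 = 42
σ = (2, 4, 3, 1): 19 + 12 + 10 + 24 = 65
σ = (3, 1, 2, 4): (-4) + 3 + 27 + 27 = 53
σ = (3, 1, 4, 2): (-4) + 3 + 20 + (-5) = 14
σ = (3, 2, 1, 4): (-4) + 20 + 1 + 27 = 44
σ = (3, 2, 4, 1): (-4) + 20 + 20 + 24 = 60
σ = (3, 4, 1, 2): (-4) + 12 + 1 + (-5) = 4
σ = (3, 4, 2, 1): (-4) + 12 + 27 + 24 = 59
σ = (4, 1, 2, 3): (-9) + 3 + 27 + 10 = 31
σ = (4, 1, 3, 2): (-9) + 3 + 10 + (-5) = -1
σ = (4, 2, 1, 3): (-9) + 20 + 1 + 10 = 22
σ = (4, 2, 3, 1): (-9) + 20 + 10 + 24 = 45
σ = (4, 3, 1, 2): (-9) + 18 + 1 + (-5) = 5
σ = (4, 3, 2, 1): (-9) + 18 + 27 + 24 = 60
Optimal value attained by: σ = (4, 1, 3, 2).
Answer: det⊕(T) = -1; verdict: NONSINGULAR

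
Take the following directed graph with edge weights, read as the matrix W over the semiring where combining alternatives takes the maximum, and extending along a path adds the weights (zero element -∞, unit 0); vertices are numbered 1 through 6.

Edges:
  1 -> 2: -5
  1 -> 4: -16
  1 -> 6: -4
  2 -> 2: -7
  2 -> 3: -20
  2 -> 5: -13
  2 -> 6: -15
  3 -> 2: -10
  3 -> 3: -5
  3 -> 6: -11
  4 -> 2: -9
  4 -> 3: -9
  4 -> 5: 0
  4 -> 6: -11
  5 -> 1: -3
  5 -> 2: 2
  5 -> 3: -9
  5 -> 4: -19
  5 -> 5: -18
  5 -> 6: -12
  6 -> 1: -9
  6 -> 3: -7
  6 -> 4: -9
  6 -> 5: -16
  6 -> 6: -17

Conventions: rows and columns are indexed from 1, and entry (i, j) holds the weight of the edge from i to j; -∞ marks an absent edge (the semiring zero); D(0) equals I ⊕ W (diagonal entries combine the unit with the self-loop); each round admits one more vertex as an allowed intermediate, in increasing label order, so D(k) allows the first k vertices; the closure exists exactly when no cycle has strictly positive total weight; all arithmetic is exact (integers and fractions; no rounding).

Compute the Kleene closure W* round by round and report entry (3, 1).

D(0):
  [0, -5, -∞, -16, -∞, -4]
  [-∞, 0, -20, -∞, -13, -15]
  [-∞, -10, 0, -∞, -∞, -11]
  [-∞, -9, -9, 0, 0, -11]
  [-3, 2, -9, -19, 0, -12]
  [-9, -∞, -7, -9, -16, 0]
D(1):
  [0, -5, -∞, -16, -∞, -4]
  [-∞, 0, -20, -∞, -13, -15]
  [-∞, -10, 0, -∞, -∞, -11]
  [-∞, -9, -9, 0, 0, -11]
  [-3, 2, -9, -19, 0, -7]
  [-9, -14, -7, -9, -16, 0]
D(2):
  [0, -5, -25, -16, -18, -4]
  [-∞, 0, -20, -∞, -13, -15]
  [-∞, -10, 0, -∞, -23, -11]
  [-∞, -9, -9, 0, 0, -11]
  [-3, 2, -9, -19, 0, -7]
  [-9, -14, -7, -9, -16, 0]
D(3):
  [0, -5, -25, -16, -18, -4]
  [-∞, 0, -20, -∞, -13, -15]
  [-∞, -10, 0, -∞, -23, -11]
  [-∞, -9, -9, 0, 0, -11]
  [-3, 2, -9, -19, 0, -7]
  [-9, -14, -7, -9, -16, 0]
D(4):
  [0, -5, -25, -16, -16, -4]
  [-∞, 0, -20, -∞, -13, -15]
  [-∞, -10, 0, -∞, -23, -11]
  [-∞, -9, -9, 0, 0, -11]
  [-3, 2, -9, -19, 0, -7]
  [-9, -14, -7, -9, -9, 0]
D(5):
  [0, -5, -25, -16, -16, -4]
  [-16, 0, -20, -32, -13, -15]
  [-26, -10, 0, -42, -23, -11]
  [-3, 2, -9, 0, 0, -7]
  [-3, 2, -9, -19, 0, -7]
  [-9, -7, -7, -9, -9, 0]
D(6):
  [0, -5, -11, -13, -13, -4]
  [-16, 0, -20, -24, -13, -15]
  [-20, -10, 0, -20, -20, -11]
  [-3, 2, -9, 0, 0, -7]
  [-3, 2, -9, -16, 0, -7]
  [-9, -7, -7, -9, -9, 0]
Answer: W*[3][1] = -20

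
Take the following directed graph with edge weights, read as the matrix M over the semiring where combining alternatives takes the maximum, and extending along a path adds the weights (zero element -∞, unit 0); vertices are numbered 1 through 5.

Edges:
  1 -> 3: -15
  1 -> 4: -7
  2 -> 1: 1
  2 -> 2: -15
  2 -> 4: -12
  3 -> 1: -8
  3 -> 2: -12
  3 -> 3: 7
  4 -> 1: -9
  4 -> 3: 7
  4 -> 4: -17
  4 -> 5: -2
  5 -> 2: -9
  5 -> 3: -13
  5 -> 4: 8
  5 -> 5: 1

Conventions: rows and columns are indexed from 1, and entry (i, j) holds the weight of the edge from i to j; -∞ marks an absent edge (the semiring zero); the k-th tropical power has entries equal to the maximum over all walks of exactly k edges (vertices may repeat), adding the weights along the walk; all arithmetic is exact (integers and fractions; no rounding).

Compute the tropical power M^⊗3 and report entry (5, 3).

M^⊗2:
  [-16, -27, 0, -24, -9]
  [-14, -30, -5, -6, -14]
  [-1, -5, 14, -15, -∞]
  [-1, -5, 14, 6, -1]
  [-1, -8, 15, 9, 6]
M^⊗3:
  [-8, -12, 7, -1, -8]
  [-13, -17, 2, -6, -8]
  [6, 2, 21, -8, -17]
  [6, 2, 21, 7, 4]
  [7, 3, 22, 14, 7]
Key observation: the optimum is the walk 5->4->3->3, with weight 8 + 7 + 7 = 22.
Optimal value attained by: walk 5->4->3->3.
Answer: (M^⊗3)[5][3] = 22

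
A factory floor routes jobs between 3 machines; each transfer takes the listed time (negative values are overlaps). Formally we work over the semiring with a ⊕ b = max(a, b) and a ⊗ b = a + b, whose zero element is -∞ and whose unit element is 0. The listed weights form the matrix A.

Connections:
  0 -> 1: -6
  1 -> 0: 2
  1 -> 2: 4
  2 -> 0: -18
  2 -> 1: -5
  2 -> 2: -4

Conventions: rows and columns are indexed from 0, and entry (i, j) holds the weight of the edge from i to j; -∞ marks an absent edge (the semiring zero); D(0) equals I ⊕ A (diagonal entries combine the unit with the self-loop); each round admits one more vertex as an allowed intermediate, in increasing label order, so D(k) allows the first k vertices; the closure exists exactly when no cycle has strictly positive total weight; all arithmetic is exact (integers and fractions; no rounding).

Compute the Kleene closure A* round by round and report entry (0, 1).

D(0):
  [0, -6, -∞]
  [2, 0, 4]
  [-18, -5, 0]
D(1):
  [0, -6, -∞]
  [2, 0, 4]
  [-18, -5, 0]
D(2):
  [0, -6, -2]
  [2, 0, 4]
  [-3, -5, 0]
D(3):
  [0, -6, -2]
  [2, 0, 4]
  [-3, -5, 0]
Answer: A*[0][1] = -6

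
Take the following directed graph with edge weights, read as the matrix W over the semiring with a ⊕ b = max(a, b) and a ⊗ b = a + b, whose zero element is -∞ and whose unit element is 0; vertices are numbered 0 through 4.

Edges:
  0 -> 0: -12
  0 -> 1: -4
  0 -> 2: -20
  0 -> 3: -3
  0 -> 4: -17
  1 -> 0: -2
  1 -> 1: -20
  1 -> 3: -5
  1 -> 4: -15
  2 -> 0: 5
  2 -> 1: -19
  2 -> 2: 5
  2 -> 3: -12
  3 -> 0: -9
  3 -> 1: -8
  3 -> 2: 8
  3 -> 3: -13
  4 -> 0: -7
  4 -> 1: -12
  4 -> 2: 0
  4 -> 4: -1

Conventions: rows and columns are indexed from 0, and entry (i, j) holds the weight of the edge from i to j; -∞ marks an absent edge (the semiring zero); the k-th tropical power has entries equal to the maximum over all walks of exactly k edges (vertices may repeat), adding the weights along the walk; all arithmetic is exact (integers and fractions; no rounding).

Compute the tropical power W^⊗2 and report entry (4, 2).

W^⊗2:
  [-6, -11, 5, -9, -18]
  [-14, -6, 3, -5, -16]
  [10, 1, 10, 2, -12]
  [13, -11, 13, -4, -23]
  [5, -11, 5, -10, -2]
Key observation: the optimum is the walk 4->2->2, with weight 0 + 5 = 5.
Optimal value attained by: walk 4->2->2.
Answer: (W^⊗2)[4][2] = 5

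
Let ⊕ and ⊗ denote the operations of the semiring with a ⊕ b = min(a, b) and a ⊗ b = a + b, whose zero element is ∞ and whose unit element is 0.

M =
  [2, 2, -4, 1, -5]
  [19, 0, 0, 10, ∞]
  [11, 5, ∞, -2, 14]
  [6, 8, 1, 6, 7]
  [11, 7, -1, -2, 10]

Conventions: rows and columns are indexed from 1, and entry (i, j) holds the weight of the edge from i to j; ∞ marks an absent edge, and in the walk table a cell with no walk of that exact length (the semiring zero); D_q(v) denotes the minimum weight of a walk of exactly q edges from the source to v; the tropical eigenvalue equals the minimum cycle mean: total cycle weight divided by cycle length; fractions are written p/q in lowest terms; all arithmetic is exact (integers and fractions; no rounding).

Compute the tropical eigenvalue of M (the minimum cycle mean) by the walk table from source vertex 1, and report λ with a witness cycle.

q=0: [0, ∞, ∞, ∞, ∞]
q=1: [2, 2, -4, 1, -5]
q=2: [4, 1, -6, -7, -3]
q=3: [-1, -1, -6, -8, -1]
q=4: [-2, -1, -7, -8, -6]
q=5: [-2, -2, -7, -9, -7]
Optimal cycle mean attained by: cycle 1->5->3->4->1, total (-5) + (-1) + (-2) + 6, length 4.
Answer: λ = -1/2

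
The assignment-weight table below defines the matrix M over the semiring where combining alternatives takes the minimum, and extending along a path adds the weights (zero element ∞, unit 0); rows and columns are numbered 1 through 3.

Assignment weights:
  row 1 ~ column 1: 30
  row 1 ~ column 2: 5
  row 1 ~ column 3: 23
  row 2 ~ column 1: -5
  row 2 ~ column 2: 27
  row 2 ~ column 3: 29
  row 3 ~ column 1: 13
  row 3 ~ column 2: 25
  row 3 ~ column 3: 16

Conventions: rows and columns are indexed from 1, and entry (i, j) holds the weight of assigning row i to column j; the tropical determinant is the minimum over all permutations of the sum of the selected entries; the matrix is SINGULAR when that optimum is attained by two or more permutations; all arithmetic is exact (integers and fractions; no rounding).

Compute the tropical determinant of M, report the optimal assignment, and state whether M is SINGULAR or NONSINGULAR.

σ = (1, 2, 3): 30 + 27 + 16 = 73
σ = (1, 3, 2): 30 + 29 + 25 = 84
σ = (2, 1, 3): 5 + (-5) + 16 = 16
σ = (2, 3, 1): 5 + 29 + 13 = 47
σ = (3, 1, 2): 23 + (-5) + 25 = 43
σ = (3, 2, 1): 23 + 27 + 13 = 63
Optimal value attained by: σ = (2, 1, 3).
Answer: det⊕(M) = 16; verdict: NONSINGULAR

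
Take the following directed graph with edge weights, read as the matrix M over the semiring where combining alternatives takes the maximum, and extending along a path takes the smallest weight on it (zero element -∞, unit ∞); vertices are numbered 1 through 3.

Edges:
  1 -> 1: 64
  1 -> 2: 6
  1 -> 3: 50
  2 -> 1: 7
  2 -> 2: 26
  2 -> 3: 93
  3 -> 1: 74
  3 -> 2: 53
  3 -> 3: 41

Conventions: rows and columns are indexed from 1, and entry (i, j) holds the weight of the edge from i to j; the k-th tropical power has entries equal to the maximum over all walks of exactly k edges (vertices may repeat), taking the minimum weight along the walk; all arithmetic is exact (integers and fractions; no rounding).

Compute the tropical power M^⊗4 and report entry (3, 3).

M^⊗2:
  [64, 50, 50]
  [74, 53, 41]
  [64, 41, 53]
M^⊗3:
  [64, 50, 50]
  [64, 41, 53]
  [64, 53, 50]
M^⊗4:
  [64, 50, 50]
  [64, 53, 50]
  [64, 50, 53]
Key observation: the optimum is the walk 3->2->3->2->3, with weight 53 min 93 min 53 min 93 = 53.
Optimal value attained by: walk 3->2->3->2->3.
Answer: (M^⊗4)[3][3] = 53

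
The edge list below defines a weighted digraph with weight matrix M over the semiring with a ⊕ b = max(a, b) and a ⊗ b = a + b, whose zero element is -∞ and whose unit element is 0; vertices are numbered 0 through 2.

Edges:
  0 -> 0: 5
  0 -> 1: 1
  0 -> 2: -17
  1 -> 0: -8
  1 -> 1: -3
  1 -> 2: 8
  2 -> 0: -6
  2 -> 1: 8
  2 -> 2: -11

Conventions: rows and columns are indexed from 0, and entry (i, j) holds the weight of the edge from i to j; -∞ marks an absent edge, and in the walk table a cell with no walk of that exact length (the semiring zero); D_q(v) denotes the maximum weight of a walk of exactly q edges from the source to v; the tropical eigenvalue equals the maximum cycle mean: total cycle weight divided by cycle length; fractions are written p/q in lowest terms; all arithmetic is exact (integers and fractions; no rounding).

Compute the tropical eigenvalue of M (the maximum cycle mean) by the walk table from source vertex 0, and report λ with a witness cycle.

q=0: [0, -∞, -∞]
q=1: [5, 1, -17]
q=2: [10, 6, 9]
q=3: [15, 17, 14]
Optimal cycle mean attained by: cycle 1->2->1, total 8 + 8, length 2.
Answer: λ = 8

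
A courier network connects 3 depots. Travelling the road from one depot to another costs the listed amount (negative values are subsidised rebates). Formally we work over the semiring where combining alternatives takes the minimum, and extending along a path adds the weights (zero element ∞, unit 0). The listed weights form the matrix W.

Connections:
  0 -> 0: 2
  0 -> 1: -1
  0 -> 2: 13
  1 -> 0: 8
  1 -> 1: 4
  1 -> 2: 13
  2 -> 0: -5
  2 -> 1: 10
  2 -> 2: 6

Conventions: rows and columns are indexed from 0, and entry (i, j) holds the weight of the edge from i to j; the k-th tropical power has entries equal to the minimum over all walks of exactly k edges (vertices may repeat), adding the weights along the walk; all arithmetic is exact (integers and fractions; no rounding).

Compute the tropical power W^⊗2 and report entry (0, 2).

W^⊗2:
  [4, 1, 12]
  [8, 7, 17]
  [-3, -6, 8]
Key observation: the optimum is the walk 0->1->2, with weight (-1) + 13 = 12.
Optimal value attained by: walk 0->1->2.
Answer: (W^⊗2)[0][2] = 12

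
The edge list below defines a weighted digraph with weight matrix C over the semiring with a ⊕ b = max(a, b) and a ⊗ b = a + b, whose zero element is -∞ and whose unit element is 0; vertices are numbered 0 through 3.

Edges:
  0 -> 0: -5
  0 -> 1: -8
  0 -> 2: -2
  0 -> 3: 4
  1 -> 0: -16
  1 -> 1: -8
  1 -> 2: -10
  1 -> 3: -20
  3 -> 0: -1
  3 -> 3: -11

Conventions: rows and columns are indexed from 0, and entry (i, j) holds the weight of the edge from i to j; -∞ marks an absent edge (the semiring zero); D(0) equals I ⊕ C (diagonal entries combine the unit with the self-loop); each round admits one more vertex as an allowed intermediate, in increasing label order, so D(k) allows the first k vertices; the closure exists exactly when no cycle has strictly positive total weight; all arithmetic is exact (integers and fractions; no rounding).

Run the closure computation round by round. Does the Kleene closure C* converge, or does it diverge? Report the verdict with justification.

D(0):
  [0, -8, -2, 4]
  [-16, 0, -10, -20]
  [-∞, -∞, 0, -∞]
  [-1, -∞, -∞, 0]
Detection: at round 1, diagonal entry (3, 3) turns strictly positive.
Key observation: the cycle 3->0->3 has total weight (-1) + 4, which is strictly positive.
Answer: DIVERGES — positive cycle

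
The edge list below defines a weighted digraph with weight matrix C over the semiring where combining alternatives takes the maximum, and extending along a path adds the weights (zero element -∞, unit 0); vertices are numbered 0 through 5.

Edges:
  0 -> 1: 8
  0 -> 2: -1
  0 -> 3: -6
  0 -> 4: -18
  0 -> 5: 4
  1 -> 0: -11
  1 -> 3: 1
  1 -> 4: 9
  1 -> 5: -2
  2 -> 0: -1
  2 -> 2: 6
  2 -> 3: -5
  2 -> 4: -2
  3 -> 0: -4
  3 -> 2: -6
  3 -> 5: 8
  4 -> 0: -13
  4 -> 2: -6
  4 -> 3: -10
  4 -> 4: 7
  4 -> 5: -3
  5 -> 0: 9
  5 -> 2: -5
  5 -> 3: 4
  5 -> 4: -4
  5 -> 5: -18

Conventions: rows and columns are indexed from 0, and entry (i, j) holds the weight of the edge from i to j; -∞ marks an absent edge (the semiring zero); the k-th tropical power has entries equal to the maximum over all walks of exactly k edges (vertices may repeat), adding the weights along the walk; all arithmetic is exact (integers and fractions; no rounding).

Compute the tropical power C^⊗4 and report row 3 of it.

C^⊗2:
  [13, -∞, 5, 9, 17, 6]
  [7, -3, 3, 2, 16, 9]
  [5, 7, 12, 1, 5, 3]
  [17, 4, 3, 12, 4, 0]
  [6, -5, 1, 1, 14, 4]
  [0, 17, 8, 3, 3, 13]
C^⊗3:
  [15, 21, 12, 10, 24, 17]
  [18, 15, 10, 13, 23, 13]
  [12, 13, 18, 8, 16, 9]
  [9, 25, 16, 11, 13, 21]
  [13, 14, 8, 8, 21, 11]
  [22, 8, 14, 18, 26, 15]
C^⊗4:
  [26, 23, 18, 22, 31, 21]
  [22, 26, 17, 17, 30, 22]
  [18, 20, 24, 14, 23, 16]
  [30, 17, 22, 26, 34, 23]
  [20, 21, 15, 15, 28, 18]
  [24, 30, 21, 19, 33, 26]
Answer: row 3 of C^⊗4 = [30, 17, 22, 26, 34, 23]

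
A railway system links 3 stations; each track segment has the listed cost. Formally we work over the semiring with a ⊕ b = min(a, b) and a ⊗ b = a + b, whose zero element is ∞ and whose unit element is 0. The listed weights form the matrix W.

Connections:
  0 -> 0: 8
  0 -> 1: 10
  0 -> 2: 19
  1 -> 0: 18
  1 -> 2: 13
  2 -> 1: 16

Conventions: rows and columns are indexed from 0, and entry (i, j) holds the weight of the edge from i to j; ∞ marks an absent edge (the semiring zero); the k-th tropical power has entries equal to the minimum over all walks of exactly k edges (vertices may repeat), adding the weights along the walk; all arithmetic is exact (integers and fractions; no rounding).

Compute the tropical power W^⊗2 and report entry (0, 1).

W^⊗2:
  [16, 18, 23]
  [26, 28, 37]
  [34, ∞, 29]
Key observation: the optimum is the walk 0->0->1, with weight 8 + 10 = 18.
Optimal value attained by: walk 0->0->1.
Answer: (W^⊗2)[0][1] = 18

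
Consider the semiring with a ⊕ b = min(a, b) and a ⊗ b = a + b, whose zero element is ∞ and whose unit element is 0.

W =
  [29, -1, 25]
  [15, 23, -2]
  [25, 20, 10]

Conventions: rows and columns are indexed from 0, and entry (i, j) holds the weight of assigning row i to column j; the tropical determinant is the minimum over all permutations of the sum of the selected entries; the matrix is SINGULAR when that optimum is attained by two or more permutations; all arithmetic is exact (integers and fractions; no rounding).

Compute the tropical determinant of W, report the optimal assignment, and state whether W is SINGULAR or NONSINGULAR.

σ = (0, 1, 2): 29 + 23 + 10 = 62
σ = (0, 2, 1): 29 + (-2) + 20 = 47
σ = (1, 0, 2): (-1) + 15 + 10 = 24
σ = (1, 2, 0): (-1) + (-2) + 25 = 22
σ = (2, 0, 1): 25 + 15 + 20 = 60
σ = (2, 1, 0): 25 + 23 + 25 = 73
Optimal value attained by: σ = (1, 2, 0).
Answer: det⊕(W) = 22; verdict: NONSINGULAR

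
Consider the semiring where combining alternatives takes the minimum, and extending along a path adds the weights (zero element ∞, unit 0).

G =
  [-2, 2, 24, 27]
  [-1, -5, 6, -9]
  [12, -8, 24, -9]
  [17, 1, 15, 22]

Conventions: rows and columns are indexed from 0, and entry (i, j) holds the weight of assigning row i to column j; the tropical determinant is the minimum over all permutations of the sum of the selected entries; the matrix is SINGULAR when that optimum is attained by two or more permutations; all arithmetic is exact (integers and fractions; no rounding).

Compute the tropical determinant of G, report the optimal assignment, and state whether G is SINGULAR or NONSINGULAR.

σ = (0, 1, 2, 3): (-2) + (-5) + 24 + 22 = 39
σ = (0, 1, 3, 2): (-2) + (-5) + (-9) + 15 = -1
σ = (0, 2, 1, 3): (-2) + 6 + (-8) + 22 = 18
σ = (0, 2, 3, 1): (-2) + 6 + (-9) + 1 = -4
σ = (0, 3, 1, 2): (-2) + (-9) + (-8) + 15 = -4
σ = (0, 3, 2, 1): (-2) + (-9) + 24 + 1 = 14
σ = (1, 0, 2, 3): 2 + (-1) + 24 + 22 = 47
σ = (1, 0, 3, 2): 2 + (-1) + (-9) + 15 = 7
σ = (1, 2, 0, 3): 2 + 6 + 12 + 22 = 42
σ = (1, 2, 3, 0): 2 + 6 + (-9) + 17 = 16
σ = (1, 3, 0, 2): 2 + (-9) + 12 + 15 = 20
σ = (1, 3, 2, 0): 2 + (-9) + 24 + 17 = 34
σ = (2, 0, 1, 3): 24 + (-1) + (-8) + 22 = 37
σ = (2, 0, 3, 1): 24 + (-1) + (-9) + 1 = 15
σ = (2, 1, 0, 3): 24 + (-5) + 12 + 22 = 53
σ = (2, 1, 3, 0): 24 + (-5) + (-9) + 17 = 27
σ = (2, 3, 0, 1): 24 + (-9) + 12 + 1 = 28
σ = (2, 3, 1, 0): 24 + (-9) + (-8) + 17 = 24
σ = (3, 0, 1, 2): 27 + (-1) + (-8) + 15 = 33
σ = (3, 0, 2, 1): 27 + (-1) + 24 + 1 = 51
σ = (3, 1, 0, 2): 27 + (-5) + 12 + 15 = 49
σ = (3, 1, 2, 0): 27 + (-5) + 24 + 17 = 63
σ = (3, 2, 0, 1): 27 + 6 + 12 + 1 = 46
σ = (3, 2, 1, 0): 27 + 6 + (-8) + 17 = 42
Optimal value attained by: σ = (0, 2, 3, 1).
Answer: det⊕(G) = -4; verdict: SINGULAR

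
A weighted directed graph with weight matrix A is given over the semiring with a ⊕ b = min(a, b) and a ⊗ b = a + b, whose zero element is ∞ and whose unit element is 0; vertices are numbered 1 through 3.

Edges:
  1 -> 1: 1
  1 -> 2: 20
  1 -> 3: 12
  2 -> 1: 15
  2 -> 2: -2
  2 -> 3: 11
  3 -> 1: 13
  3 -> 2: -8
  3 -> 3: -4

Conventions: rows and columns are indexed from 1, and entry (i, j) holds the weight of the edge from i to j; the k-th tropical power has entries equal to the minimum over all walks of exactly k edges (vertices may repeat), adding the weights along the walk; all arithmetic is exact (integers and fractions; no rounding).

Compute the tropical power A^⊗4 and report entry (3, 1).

A^⊗2:
  [2, 4, 8]
  [13, -4, 7]
  [7, -12, -8]
A^⊗3:
  [3, 0, 4]
  [11, -6, 3]
  [3, -16, -12]
A^⊗4:
  [4, -4, 0]
  [9, -8, -1]
  [-1, -20, -16]
Key observation: the optimum is the walk 3->3->3->2->1, with weight (-4) + (-4) + (-8) + 15 = -1.
Optimal value attained by: walk 3->3->3->2->1.
Answer: (A^⊗4)[3][1] = -1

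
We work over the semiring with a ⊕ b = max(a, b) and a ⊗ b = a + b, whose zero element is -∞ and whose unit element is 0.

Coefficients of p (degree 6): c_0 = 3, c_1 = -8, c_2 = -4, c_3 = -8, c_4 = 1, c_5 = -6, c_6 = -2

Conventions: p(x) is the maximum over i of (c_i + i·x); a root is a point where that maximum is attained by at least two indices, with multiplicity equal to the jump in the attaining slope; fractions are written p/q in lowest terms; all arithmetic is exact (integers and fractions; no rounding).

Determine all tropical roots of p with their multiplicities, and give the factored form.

hull edge (i=0, c=3) to (i=4, c=1): slope -1/2, span 4
hull edge (i=4, c=1) to (i=6, c=-2): slope -3/2, span 2
Factored form: p(x) = -2 ⊗ (x ⊕ 1/2) ⊗ (x ⊕ 1/2) ⊗ (x ⊕ 1/2) ⊗ (x ⊕ 1/2) ⊗ (x ⊕ 3/2) ⊗ (x ⊕ 3/2)
Answer: roots = 1/2 (mult 4), 3/2 (mult 2)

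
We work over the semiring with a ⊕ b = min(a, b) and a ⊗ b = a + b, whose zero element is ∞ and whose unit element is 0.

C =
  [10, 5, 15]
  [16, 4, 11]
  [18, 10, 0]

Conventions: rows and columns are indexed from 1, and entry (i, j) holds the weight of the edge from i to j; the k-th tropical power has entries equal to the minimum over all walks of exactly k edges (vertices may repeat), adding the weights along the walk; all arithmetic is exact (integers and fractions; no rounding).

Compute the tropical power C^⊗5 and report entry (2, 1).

C^⊗2:
  [20, 9, 15]
  [20, 8, 11]
  [18, 10, 0]
C^⊗3:
  [25, 13, 15]
  [24, 12, 11]
  [18, 10, 0]
C^⊗4:
  [29, 17, 15]
  [28, 16, 11]
  [18, 10, 0]
C^⊗5:
  [33, 21, 15]
  [29, 20, 11]
  [18, 10, 0]
Key observation: the optimum is the walk 2->3->3->3->3->1, with weight 11 + 0 + 0 + 0 + 18 = 29.
Optimal value attained by: walk 2->3->3->3->3->1.
Answer: (C^⊗5)[2][1] = 29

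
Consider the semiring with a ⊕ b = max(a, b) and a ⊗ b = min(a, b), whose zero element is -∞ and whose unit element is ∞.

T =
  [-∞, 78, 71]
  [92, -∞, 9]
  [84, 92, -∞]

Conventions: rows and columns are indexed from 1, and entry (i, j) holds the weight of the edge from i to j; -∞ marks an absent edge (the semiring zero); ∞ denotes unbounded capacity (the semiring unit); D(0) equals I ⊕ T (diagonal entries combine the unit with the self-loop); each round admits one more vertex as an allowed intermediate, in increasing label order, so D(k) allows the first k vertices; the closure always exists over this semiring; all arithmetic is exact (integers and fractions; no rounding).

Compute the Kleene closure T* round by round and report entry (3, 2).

D(0):
  [∞, 78, 71]
  [92, ∞, 9]
  [84, 92, ∞]
D(1):
  [∞, 78, 71]
  [92, ∞, 71]
  [84, 92, ∞]
D(2):
  [∞, 78, 71]
  [92, ∞, 71]
  [92, 92, ∞]
D(3):
  [∞, 78, 71]
  [92, ∞, 71]
  [92, 92, ∞]
Answer: T*[3][2] = 92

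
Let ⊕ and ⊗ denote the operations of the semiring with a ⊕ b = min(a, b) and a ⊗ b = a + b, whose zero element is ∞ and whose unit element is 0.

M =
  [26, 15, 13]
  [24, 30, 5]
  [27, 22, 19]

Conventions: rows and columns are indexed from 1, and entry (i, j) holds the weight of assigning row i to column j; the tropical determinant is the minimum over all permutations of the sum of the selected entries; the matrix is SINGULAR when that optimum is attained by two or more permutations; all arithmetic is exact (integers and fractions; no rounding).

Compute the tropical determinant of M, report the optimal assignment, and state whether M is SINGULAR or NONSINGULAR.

σ = (1, 2, 3): 26 + 30 + 19 = 75
σ = (1, 3, 2): 26 + 5 + 22 = 53
σ = (2, 1, 3): 15 + 24 + 19 = 58
σ = (2, 3, 1): 15 + 5 + 27 = 47
σ = (3, 1, 2): 13 + 24 + 22 = 59
σ = (3, 2, 1): 13 + 30 + 27 = 70
Optimal value attained by: σ = (2, 3, 1).
Answer: det⊕(M) = 47; verdict: NONSINGULAR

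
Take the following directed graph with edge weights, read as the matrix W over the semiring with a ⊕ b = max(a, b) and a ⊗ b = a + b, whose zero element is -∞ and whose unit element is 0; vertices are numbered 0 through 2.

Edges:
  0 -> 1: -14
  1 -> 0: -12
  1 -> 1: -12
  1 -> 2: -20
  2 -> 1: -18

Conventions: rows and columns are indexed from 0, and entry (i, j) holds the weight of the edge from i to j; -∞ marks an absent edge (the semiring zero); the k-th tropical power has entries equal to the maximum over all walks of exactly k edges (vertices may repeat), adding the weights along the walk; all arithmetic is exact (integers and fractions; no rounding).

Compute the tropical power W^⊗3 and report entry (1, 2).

W^⊗2:
  [-26, -26, -34]
  [-24, -24, -32]
  [-30, -30, -38]
W^⊗3:
  [-38, -38, -46]
  [-36, -36, -44]
  [-42, -42, -50]
Key observation: the optimum is the walk 1->1->1->2, with weight (-12) + (-12) + (-20) = -44.
Optimal value attained by: walk 1->1->1->2.
Answer: (W^⊗3)[1][2] = -44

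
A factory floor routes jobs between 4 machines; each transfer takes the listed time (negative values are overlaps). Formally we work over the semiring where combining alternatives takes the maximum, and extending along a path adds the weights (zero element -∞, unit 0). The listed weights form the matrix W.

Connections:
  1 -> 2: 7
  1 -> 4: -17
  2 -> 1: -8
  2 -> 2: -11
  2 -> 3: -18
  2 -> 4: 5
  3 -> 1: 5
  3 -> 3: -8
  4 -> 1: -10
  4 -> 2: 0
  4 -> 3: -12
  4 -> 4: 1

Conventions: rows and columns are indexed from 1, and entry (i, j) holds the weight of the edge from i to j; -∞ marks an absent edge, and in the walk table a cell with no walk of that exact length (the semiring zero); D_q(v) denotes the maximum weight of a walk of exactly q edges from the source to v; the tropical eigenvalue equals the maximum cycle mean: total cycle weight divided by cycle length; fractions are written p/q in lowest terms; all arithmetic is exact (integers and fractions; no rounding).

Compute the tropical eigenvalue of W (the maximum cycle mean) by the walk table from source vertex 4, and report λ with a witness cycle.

q=0: [-∞, -∞, -∞, 0]
q=1: [-10, 0, -12, 1]
q=2: [-7, 1, -11, 5]
q=3: [-5, 5, -7, 6]
q=4: [-2, 6, -6, 10]
Optimal cycle mean attained by: cycle 2->4->2, total 5 + 0, length 2.
Answer: λ = 5/2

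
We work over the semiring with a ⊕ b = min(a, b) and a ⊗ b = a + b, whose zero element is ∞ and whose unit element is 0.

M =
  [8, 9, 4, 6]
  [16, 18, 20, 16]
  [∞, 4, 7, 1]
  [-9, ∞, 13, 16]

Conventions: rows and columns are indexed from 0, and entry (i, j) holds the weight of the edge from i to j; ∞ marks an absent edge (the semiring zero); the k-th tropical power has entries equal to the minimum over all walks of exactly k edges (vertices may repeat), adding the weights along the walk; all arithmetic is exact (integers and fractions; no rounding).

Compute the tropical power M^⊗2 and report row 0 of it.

M^⊗2:
  [-3, 8, 11, 5]
  [7, 24, 20, 21]
  [-8, 11, 14, 8]
  [-1, 0, -5, -3]
Answer: row 0 of M^⊗2 = [-3, 8, 11, 5]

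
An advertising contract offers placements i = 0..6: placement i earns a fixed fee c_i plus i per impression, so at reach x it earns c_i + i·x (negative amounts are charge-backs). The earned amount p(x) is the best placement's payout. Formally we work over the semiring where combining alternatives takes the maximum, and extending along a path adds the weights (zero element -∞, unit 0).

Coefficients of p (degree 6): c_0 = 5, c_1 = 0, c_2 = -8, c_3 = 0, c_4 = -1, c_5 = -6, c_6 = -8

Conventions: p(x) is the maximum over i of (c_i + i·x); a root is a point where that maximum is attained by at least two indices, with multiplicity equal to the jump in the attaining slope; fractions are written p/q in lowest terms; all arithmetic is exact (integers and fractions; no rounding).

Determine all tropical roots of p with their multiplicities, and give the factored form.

hull edge (i=0, c=5) to (i=4, c=-1): slope -3/2, span 4
hull edge (i=4, c=-1) to (i=6, c=-8): slope -7/2, span 2
Factored form: p(x) = -8 ⊗ (x ⊕ 3/2) ⊗ (x ⊕ 3/2) ⊗ (x ⊕ 3/2) ⊗ (x ⊕ 3/2) ⊗ (x ⊕ 7/2) ⊗ (x ⊕ 7/2)
Answer: roots = 3/2 (mult 4), 7/2 (mult 2)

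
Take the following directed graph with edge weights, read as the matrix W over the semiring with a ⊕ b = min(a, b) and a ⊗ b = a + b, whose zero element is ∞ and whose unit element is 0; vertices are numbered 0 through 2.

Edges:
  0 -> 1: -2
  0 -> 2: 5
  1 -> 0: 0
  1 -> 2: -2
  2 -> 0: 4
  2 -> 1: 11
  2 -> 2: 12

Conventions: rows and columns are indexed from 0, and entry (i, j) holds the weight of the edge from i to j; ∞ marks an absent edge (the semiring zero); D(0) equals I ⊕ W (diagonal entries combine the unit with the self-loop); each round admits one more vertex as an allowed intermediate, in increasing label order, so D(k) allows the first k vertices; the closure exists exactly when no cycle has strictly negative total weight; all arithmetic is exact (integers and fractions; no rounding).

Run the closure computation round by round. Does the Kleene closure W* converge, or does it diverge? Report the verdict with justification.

D(0):
  [0, -2, 5]
  [0, 0, -2]
  [4, 11, 0]
Detection: at round 1, diagonal entry (1, 1) turns strictly negative.
Key observation: the cycle 1->0->1 has total weight 0 + (-2), which is strictly negative.
Answer: DIVERGES — negative cycle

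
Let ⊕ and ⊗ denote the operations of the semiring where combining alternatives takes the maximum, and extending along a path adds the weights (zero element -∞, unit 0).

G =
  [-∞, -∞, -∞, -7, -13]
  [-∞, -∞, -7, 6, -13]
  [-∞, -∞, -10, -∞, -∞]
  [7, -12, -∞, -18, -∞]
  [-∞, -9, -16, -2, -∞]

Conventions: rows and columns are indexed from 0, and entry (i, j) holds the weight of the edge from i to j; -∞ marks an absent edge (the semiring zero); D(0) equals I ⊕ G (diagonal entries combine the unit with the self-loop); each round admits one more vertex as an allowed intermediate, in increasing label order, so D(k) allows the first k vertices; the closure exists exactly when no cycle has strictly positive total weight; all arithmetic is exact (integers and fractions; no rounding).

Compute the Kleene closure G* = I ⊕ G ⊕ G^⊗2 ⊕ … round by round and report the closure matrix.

D(0):
  [0, -∞, -∞, -7, -13]
  [-∞, 0, -7, 6, -13]
  [-∞, -∞, 0, -∞, -∞]
  [7, -12, -∞, 0, -∞]
  [-∞, -9, -16, -2, 0]
D(1):
  [0, -∞, -∞, -7, -13]
  [-∞, 0, -7, 6, -13]
  [-∞, -∞, 0, -∞, -∞]
  [7, -12, -∞, 0, -6]
  [-∞, -9, -16, -2, 0]
D(2):
  [0, -∞, -∞, -7, -13]
  [-∞, 0, -7, 6, -13]
  [-∞, -∞, 0, -∞, -∞]
  [7, -12, -19, 0, -6]
  [-∞, -9, -16, -2, 0]
D(3):
  [0, -∞, -∞, -7, -13]
  [-∞, 0, -7, 6, -13]
  [-∞, -∞, 0, -∞, -∞]
  [7, -12, -19, 0, -6]
  [-∞, -9, -16, -2, 0]
D(4):
  [0, -19, -26, -7, -13]
  [13, 0, -7, 6, 0]
  [-∞, -∞, 0, -∞, -∞]
  [7, -12, -19, 0, -6]
  [5, -9, -16, -2, 0]
D(5):
  [0, -19, -26, -7, -13]
  [13, 0, -7, 6, 0]
  [-∞, -∞, 0, -∞, -∞]
  [7, -12, -19, 0, -6]
  [5, -9, -16, -2, 0]
Answer: G* = [[0, -19, -26, -7, -13], [13, 0, -7, 6, 0], [-∞, -∞, 0, -∞, -∞], [7, -12, -19, 0, -6], [5, -9, -16, -2, 0]]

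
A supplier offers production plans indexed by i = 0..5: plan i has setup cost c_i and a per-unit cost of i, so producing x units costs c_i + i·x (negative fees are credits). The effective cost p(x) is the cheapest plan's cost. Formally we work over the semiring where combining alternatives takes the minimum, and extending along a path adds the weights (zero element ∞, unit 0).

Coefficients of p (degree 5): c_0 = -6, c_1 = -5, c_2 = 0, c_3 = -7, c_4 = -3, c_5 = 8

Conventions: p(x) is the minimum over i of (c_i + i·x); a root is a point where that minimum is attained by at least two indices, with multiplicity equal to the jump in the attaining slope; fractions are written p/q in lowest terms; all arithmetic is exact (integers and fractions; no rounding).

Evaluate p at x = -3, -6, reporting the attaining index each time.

p(-3) = min(-6+0·(-3)=-6, -5+1·(-3)=-8, 0+2·(-3)=-6, -7+3·(-3)=-16, -3+4·(-3)=-15, 8+5·(-3)=-7) = -16 (attained by i=3)
p(-6) = min(-6+0·(-6)=-6, -5+1·(-6)=-11, 0+2·(-6)=-12, -7+3·(-6)=-25, -3+4·(-6)=-27, 8+5·(-6)=-22) = -27 (attained by i=4)
Answer: p(-3) = -16; p(-6) = -27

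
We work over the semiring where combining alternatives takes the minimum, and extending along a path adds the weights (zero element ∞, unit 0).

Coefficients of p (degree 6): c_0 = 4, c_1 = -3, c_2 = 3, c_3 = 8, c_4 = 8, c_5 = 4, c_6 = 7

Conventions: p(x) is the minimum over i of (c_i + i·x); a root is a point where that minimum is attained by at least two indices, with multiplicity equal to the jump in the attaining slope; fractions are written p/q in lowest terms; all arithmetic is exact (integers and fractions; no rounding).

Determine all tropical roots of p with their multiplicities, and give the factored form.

hull edge (i=0, c=4) to (i=1, c=-3): slope -7, span 1
hull edge (i=1, c=-3) to (i=5, c=4): slope 7/4, span 4
hull edge (i=5, c=4) to (i=6, c=7): slope 3, span 1
Factored form: p(x) = 7 ⊗ (x ⊕ (-3)) ⊗ (x ⊕ (-7/4)) ⊗ (x ⊕ (-7/4)) ⊗ (x ⊕ (-7/4)) ⊗ (x ⊕ (-7/4)) ⊗ (x ⊕ 7)
Answer: roots = -3 (mult 1), -7/4 (mult 4), 7 (mult 1)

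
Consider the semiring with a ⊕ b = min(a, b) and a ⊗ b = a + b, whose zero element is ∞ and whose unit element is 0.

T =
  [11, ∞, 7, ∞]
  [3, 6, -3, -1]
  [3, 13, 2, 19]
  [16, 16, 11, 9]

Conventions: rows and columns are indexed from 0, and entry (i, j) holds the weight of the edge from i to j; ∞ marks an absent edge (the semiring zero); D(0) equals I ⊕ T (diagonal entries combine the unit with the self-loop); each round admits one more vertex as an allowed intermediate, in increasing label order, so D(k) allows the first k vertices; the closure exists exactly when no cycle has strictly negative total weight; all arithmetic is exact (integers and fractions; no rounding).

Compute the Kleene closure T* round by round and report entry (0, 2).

D(0):
  [0, ∞, 7, ∞]
  [3, 0, -3, -1]
  [3, 13, 0, 19]
  [16, 16, 11, 0]
D(1):
  [0, ∞, 7, ∞]
  [3, 0, -3, -1]
  [3, 13, 0, 19]
  [16, 16, 11, 0]
D(2):
  [0, ∞, 7, ∞]
  [3, 0, -3, -1]
  [3, 13, 0, 12]
  [16, 16, 11, 0]
D(3):
  [0, 20, 7, 19]
  [0, 0, -3, -1]
  [3, 13, 0, 12]
  [14, 16, 11, 0]
D(4):
  [0, 20, 7, 19]
  [0, 0, -3, -1]
  [3, 13, 0, 12]
  [14, 16, 11, 0]
Answer: T*[0][2] = 7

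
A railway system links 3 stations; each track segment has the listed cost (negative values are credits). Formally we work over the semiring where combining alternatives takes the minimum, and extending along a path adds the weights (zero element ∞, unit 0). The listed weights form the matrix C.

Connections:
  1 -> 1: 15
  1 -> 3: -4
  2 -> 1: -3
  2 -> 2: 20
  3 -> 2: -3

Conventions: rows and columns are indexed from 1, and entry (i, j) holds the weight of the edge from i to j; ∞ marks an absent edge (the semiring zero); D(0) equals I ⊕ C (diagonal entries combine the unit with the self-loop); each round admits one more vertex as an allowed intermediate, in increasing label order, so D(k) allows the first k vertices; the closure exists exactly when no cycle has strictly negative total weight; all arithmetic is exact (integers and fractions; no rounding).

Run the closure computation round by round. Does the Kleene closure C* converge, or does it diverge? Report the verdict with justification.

D(0):
  [0, ∞, -4]
  [-3, 0, ∞]
  [∞, -3, 0]
D(1):
  [0, ∞, -4]
  [-3, 0, -7]
  [∞, -3, 0]
Detection: at round 2, diagonal entry (3, 3) turns strictly negative.
Key observation: the cycle 3->2->1->3 has total weight (-3) + (-3) + (-4), which is strictly negative.
Answer: DIVERGES — negative cycle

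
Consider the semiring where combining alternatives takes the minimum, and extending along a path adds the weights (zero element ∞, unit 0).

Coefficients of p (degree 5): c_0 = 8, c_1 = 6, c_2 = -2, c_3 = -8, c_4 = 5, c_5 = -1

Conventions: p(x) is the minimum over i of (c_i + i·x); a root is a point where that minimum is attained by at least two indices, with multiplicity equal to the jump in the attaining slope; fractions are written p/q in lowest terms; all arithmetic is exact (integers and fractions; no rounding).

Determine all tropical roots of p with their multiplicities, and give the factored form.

hull edge (i=0, c=8) to (i=3, c=-8): slope -16/3, span 3
hull edge (i=3, c=-8) to (i=5, c=-1): slope 7/2, span 2
Factored form: p(x) = -1 ⊗ (x ⊕ (-7/2)) ⊗ (x ⊕ (-7/2)) ⊗ (x ⊕ 16/3) ⊗ (x ⊕ 16/3) ⊗ (x ⊕ 16/3)
Answer: roots = -7/2 (mult 2), 16/3 (mult 3)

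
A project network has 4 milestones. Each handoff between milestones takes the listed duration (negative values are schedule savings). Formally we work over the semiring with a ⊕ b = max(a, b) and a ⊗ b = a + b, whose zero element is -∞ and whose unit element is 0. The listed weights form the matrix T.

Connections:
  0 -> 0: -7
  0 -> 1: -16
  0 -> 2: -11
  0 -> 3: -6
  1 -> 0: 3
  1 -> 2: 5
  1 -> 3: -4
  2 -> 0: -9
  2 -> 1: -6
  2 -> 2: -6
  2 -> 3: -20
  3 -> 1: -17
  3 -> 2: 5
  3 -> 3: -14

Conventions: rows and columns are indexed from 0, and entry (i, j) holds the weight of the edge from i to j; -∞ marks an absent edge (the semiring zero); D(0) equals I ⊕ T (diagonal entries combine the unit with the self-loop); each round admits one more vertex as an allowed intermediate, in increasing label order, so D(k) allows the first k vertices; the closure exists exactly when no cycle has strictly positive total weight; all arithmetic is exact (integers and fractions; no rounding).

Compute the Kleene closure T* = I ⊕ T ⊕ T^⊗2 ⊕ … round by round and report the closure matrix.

D(0):
  [0, -16, -11, -6]
  [3, 0, 5, -4]
  [-9, -6, 0, -20]
  [-∞, -17, 5, 0]
D(1):
  [0, -16, -11, -6]
  [3, 0, 5, -3]
  [-9, -6, 0, -15]
  [-∞, -17, 5, 0]
D(2):
  [0, -16, -11, -6]
  [3, 0, 5, -3]
  [-3, -6, 0, -9]
  [-14, -17, 5, 0]
D(3):
  [0, -16, -11, -6]
  [3, 0, 5, -3]
  [-3, -6, 0, -9]
  [2, -1, 5, 0]
D(4):
  [0, -7, -1, -6]
  [3, 0, 5, -3]
  [-3, -6, 0, -9]
  [2, -1, 5, 0]
Answer: T* = [[0, -7, -1, -6], [3, 0, 5, -3], [-3, -6, 0, -9], [2, -1, 5, 0]]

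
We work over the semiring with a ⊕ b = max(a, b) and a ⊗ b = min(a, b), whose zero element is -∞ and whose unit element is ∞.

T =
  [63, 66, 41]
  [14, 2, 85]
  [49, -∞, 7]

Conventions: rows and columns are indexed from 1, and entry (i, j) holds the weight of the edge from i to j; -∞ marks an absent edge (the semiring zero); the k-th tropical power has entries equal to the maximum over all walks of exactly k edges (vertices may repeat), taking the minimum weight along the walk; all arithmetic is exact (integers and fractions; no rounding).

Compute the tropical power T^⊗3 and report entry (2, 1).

T^⊗2:
  [63, 63, 66]
  [49, 14, 14]
  [49, 49, 41]
T^⊗3:
  [63, 63, 63]
  [49, 49, 41]
  [49, 49, 49]
Key observation: the optimum is the walk 2->3->1->1, with weight 85 min 49 min 63 = 49.
Optimal value attained by: walk 2->3->1->1.
Answer: (T^⊗3)[2][1] = 49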